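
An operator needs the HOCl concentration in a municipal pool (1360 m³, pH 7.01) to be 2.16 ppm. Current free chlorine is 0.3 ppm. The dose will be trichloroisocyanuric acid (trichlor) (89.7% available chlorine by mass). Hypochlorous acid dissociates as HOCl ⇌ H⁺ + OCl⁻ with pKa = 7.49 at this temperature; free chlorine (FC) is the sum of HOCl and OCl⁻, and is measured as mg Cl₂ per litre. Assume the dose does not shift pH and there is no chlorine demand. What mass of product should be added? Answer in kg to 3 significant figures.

3.90 kg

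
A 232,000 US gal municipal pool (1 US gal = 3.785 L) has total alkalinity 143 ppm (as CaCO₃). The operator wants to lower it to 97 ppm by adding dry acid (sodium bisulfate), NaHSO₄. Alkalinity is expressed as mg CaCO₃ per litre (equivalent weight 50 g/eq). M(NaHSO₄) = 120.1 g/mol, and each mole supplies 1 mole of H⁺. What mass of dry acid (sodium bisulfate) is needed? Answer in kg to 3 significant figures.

Volume: 232,000 US gal × 3.785 L/gal = 878,120 L.
Alkalinity to neutralize: (143 − 97) = 46 mg/L as CaCO₃ × 878,120 L = 40,390 g as CaCO₃.
Equivalents of H⁺ required: 40,390 ÷ 50 g/eq = 807.9 eq = 807.9 mol NaHSO₄.
Mass of NaHSO₄: 807.9 × 120.1 = 97,030 g.

97.0 kg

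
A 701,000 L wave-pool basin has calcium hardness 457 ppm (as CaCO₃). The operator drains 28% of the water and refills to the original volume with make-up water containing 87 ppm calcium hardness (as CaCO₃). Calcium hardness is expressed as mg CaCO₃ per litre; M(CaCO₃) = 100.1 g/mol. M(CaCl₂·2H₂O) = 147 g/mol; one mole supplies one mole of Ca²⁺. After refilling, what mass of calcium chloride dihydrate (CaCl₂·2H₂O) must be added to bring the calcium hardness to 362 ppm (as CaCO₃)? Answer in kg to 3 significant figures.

8.85 kg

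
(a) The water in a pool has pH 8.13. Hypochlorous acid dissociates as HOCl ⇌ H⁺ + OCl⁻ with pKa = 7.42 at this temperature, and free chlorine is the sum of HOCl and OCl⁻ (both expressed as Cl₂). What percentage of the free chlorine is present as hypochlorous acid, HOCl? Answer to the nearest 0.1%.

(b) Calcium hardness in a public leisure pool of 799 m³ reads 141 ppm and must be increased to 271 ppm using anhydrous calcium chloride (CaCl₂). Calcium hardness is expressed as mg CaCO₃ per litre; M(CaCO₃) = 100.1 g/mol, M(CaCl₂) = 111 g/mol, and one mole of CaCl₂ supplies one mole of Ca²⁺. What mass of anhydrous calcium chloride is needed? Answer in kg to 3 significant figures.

(a) 16.3%; (b) 115 kg

(a) [OCl⁻]/[HOCl] = 10^(pH − pKa) = 10^(8.13 − 7.42) = 10^0.71 = 5.129.
(a) Fraction as HOCl = 1 / (1 + 5.129) = 0.1632.

(b) Volume: 799 m³ = 799,000 L.
(b) Hardness to add: (271 − 141) = 130 mg/L as CaCO₃ × 799,000 L = 103,900 g as CaCO₃.
(b) Moles of Ca²⁺ (1 mol Ca²⁺ ≡ 1 mol CaCO₃): 103,900 / 100.1 g/mol = 1038 mol.
(b) Mass of CaCl₂: 1038 × 111 = 115,200 g.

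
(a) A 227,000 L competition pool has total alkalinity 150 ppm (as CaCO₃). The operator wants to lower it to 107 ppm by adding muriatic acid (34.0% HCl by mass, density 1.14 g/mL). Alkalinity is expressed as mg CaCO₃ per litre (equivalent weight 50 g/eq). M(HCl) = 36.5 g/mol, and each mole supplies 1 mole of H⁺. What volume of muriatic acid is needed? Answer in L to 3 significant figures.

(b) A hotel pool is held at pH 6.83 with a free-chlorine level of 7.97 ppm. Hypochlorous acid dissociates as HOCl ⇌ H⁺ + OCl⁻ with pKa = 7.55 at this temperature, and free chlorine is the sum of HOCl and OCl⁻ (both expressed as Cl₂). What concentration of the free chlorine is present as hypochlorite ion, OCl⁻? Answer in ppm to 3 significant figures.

(a) 18.4 L; (b) 1.28 ppm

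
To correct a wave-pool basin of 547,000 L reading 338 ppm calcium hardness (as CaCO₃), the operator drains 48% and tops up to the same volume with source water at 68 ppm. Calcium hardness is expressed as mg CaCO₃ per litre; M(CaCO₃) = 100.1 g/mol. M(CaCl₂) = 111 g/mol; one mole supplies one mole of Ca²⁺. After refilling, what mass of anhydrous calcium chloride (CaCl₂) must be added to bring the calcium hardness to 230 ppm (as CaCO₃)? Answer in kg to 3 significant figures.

After draining 48% and refilling: 338 × 0.52 + 68 × 0.48 = 208.4 ppm.
Deficit to target: 230 − 208.4 = 21.6 mg/L.
As CaCO₃: 21.6 mg/L × 547,000 L = 11,820 g; ÷ 100.1 = 118 mol Ca²⁺.
Mass: 118 × 111 = 13,100 g.

13.1 kg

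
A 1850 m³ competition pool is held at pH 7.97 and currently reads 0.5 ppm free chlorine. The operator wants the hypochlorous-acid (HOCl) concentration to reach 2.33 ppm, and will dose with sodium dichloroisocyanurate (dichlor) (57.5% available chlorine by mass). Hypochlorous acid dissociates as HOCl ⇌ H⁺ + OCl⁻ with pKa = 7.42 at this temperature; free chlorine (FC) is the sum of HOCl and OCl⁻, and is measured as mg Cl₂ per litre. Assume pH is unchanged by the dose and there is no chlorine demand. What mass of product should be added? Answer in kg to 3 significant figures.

Volume: 1850 m³ = 1,850,000 L.
[OCl⁻]/[HOCl] = 10^(pH − pKa) = 10^(7.97 − 7.42) = 3.548; fraction as HOCl = 1/(1 + 3.548) = 0.2199.
Free chlorine required for 2.33 ppm HOCl: 2.33 / 0.2199 = 10.6 ppm.
FC to add: 10.6 − 0.5 = 10.1 mg/L as Cl₂.
Cl₂ equivalent: 10.1 mg/L × 1,850,000 L = 18,680 g.
Product at 57.5% available Cl: 18,680 / 0.575 = 32,490 g.

32.5 kg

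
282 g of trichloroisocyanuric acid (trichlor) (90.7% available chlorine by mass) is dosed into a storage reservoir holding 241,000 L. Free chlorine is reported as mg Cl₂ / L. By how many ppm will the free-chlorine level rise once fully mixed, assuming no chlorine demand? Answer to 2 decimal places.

Available chlorine delivered: 282 g × 0.907 = 255.8 g as Cl₂.
Concentration rise: 255.8 g / 241,000 L = 1.061 mg/L = 1.06 ppm.

1.06 ppm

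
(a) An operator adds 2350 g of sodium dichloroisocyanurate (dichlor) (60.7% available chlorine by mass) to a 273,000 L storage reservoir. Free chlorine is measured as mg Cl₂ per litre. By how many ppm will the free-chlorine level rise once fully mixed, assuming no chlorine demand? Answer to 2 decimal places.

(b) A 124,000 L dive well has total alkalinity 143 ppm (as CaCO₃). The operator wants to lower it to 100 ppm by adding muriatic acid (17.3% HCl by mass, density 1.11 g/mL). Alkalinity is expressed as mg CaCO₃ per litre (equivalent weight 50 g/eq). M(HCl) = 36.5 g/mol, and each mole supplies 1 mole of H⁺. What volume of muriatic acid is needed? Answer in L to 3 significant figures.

(a) 5.23 ppm; (b) 20.3 L

(a) Available chlorine delivered: 2350 g × 0.607 = 1426 g as Cl₂.
(a) Concentration rise: 1426 g / 273,000 L = 5.225 mg/L = 5.23 ppm.

(b) Alkalinity to neutralize: (143 − 100) = 43 mg/L as CaCO₃ × 124,000 L = 5332 g as CaCO₃.
(b) Equivalents of H⁺ required: 5332 ÷ 50 g/eq = 106.6 eq = 106.6 mol HCl.
(b) Mass of HCl: 106.6 × 36.5 = 3892 g.
(b) Mass of 17.3% solution: 3892 / 0.173 = 22,500 g.
(b) Volume: 22,500 g ÷ 1.11 g/mL = 20,270 mL.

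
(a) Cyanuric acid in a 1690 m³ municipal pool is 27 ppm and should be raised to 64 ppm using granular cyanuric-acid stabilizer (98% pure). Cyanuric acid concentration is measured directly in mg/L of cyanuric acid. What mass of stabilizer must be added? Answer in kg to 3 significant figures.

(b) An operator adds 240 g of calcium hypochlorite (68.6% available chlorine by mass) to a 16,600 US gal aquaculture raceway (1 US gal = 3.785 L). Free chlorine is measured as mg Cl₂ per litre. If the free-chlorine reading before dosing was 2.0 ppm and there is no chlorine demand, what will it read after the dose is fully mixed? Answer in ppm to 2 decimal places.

(a) 63.8 kg; (b) 4.62 ppm

(a) Volume: 1690 m³ = 1,690,000 L.
(a) CYA to add: (64 − 27) = 37 mg/L × 1,690,000 L = 62,530 g cyanuric acid.
(a) At 98% purity: 62,530 / 0.98 = 63,810 g product.

(b) Volume: 16,600 US gal × 3.785 L/gal = 62,831 L.
(b) Available chlorine delivered: 240 g × 0.686 = 164.6 g as Cl₂.
(b) Concentration rise: 164.6 g / 62,831 L = 2.62 mg/L = 2.62 ppm.
(b) Final FC: 2.0 + 2.62 = 4.62 ppm.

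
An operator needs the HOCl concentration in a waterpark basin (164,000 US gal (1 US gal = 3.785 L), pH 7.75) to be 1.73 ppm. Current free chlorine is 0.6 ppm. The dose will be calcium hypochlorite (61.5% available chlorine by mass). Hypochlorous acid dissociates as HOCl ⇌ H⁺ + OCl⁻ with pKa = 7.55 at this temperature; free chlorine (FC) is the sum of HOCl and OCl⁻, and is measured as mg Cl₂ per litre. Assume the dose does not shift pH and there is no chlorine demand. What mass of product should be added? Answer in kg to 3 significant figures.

Volume: 164,000 US gal × 3.785 L/gal = 620,740 L.
[OCl⁻]/[HOCl] = 10^(pH − pKa) = 10^(7.75 − 7.55) = 1.585; fraction as HOCl = 1/(1 + 1.585) = 0.3869.
Free chlorine required for 1.73 ppm HOCl: 1.73 / 0.3869 = 4.472 ppm.
FC to add: 4.472 − 0.6 = 3.872 mg/L as Cl₂.
Cl₂ equivalent: 3.872 mg/L × 620,740 L = 2403 g.
Product at 61.5% available Cl: 2403 / 0.615 = 3908 g.

3.91 kg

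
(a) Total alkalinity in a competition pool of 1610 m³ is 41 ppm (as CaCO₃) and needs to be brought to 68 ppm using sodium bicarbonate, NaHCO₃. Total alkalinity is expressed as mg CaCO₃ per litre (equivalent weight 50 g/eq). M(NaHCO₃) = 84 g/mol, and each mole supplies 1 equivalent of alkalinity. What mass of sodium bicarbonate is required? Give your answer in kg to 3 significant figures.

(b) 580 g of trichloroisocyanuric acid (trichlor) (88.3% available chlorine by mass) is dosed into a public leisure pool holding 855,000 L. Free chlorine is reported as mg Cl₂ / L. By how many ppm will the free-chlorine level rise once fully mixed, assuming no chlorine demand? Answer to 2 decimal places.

(a) 73.0 kg; (b) 0.60 ppm

(a) Volume: 1610 m³ = 1,610,000 L.
(a) Alkalinity to add: (68 − 41) = 27 mg/L as CaCO₃ × 1,610,000 L = 43,470 g as CaCO₃.
(a) Equivalents: 43,470 g ÷ 50 g/eq = 869.4 eq.
(a) NaHCO₃ supplies 1 eq per mole → 869.4 mol.
(a) Mass: 869.4 mol × 84 g/mol = 73,030 g.

(b) Available chlorine delivered: 580 g × 0.883 = 512.1 g as Cl₂.
(b) Concentration rise: 512.1 g / 855,000 L = 0.599 mg/L = 0.60 ppm.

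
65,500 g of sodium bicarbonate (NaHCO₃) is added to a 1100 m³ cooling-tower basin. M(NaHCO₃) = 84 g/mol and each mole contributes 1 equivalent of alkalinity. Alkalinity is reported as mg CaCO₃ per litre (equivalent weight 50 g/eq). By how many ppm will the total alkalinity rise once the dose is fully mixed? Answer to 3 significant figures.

Volume: 1100 m³ = 1,100,000 L.
Moles of NaHCO₃: 65,500 g ÷ 84 g/mol = 779.8 mol → 779.8 eq of alkalinity.
As CaCO₃: 779.8 eq × 50 g/eq = 38,990 g.
Rise: 38,990 g / 1,100,000 L × 1000 = 35.44 mg/L.

35.4 ppm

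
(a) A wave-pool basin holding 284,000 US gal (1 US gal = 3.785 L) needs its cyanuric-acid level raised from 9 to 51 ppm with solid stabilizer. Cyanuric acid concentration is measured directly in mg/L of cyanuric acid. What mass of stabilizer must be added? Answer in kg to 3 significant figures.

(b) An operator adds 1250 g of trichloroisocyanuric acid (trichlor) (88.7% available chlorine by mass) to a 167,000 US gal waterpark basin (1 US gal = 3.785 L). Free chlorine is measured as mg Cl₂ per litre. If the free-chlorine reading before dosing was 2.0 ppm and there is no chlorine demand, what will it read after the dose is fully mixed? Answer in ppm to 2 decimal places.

(a) Volume: 284,000 US gal × 3.785 L/gal = 1,074,940 L.
(a) CYA to add: (51 − 9) = 42 mg/L × 1,074,940 L = 45,150 g cyanuric acid.

(b) Volume: 167,000 US gal × 3.785 L/gal = 632,095 L.
(b) Available chlorine delivered: 1250 g × 0.887 = 1109 g as Cl₂.
(b) Concentration rise: 1109 g / 632,095 L = 1.754 mg/L = 1.75 ppm.
(b) Final FC: 2.0 + 1.75 = 3.75 ppm.

(a) 45.1 kg; (b) 3.75 ppm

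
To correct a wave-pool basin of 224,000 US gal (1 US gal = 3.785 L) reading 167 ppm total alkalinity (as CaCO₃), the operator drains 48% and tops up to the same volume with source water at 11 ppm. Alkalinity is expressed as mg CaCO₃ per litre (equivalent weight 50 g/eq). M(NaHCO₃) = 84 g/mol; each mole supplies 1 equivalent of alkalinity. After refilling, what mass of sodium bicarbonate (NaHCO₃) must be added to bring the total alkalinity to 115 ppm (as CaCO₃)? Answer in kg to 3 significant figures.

32.6 kg

Volume: 224,000 US gal × 3.785 L/gal = 847,840 L.
After draining 48% and refilling: 167 × 0.52 + 11 × 0.48 = 92.12 ppm.
Deficit to target: 115 − 92.12 = 22.88 mg/L.
As CaCO₃: 22.88 mg/L × 847,840 L = 19,400 g; ÷ 50 g/eq ÷ 1 = 388 mol NaHCO₃.
Mass: 388 × 84 = 32,590 g.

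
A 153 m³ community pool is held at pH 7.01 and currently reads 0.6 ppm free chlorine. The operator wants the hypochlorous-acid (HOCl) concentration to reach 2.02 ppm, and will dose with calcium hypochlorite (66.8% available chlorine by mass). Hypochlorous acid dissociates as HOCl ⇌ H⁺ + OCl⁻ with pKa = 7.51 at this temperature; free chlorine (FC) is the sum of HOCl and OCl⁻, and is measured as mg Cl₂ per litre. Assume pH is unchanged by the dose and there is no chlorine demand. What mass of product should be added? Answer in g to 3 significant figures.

Volume: 153 m³ = 153,000 L.
[OCl⁻]/[HOCl] = 10^(pH − pKa) = 10^(7.01 − 7.51) = 0.3162; fraction as HOCl = 1/(1 + 0.3162) = 0.7597.
Free chlorine required for 2.02 ppm HOCl: 2.02 / 0.7597 = 2.659 ppm.
FC to add: 2.659 − 0.6 = 2.059 mg/L as Cl₂.
Cl₂ equivalent: 2.059 mg/L × 153,000 L = 315 g.
Product at 66.8% available Cl: 315 / 0.668 = 471.5 g.

472 g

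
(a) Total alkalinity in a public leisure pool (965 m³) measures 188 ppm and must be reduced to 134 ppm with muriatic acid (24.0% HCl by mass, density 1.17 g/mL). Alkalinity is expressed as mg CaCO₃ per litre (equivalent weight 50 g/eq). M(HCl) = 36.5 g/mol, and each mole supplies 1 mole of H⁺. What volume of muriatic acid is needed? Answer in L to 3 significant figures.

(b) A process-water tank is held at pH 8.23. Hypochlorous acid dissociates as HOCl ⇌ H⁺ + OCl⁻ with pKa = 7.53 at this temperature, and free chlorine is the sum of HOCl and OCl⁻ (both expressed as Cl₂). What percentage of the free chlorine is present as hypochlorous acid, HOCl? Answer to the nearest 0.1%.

(a) Volume: 965 m³ = 965,000 L.
(a) Alkalinity to neutralize: (188 − 134) = 54 mg/L as CaCO₃ × 965,000 L = 52,110 g as CaCO₃.
(a) Equivalents of H⁺ required: 52,110 ÷ 50 g/eq = 1042 eq = 1042 mol HCl.
(a) Mass of HCl: 1042 × 36.5 = 38,040 g.
(a) Mass of 24.0% solution: 38,040 / 0.24 = 158,500 g.
(a) Volume: 158,500 g ÷ 1.17 g/mL = 135,500 mL.

(b) [OCl⁻]/[HOCl] = 10^(pH − pKa) = 10^(8.23 − 7.53) = 10^0.70 = 5.012.
(b) Fraction as HOCl = 1 / (1 + 5.012) = 0.1663.

(a) 135 L; (b) 16.6%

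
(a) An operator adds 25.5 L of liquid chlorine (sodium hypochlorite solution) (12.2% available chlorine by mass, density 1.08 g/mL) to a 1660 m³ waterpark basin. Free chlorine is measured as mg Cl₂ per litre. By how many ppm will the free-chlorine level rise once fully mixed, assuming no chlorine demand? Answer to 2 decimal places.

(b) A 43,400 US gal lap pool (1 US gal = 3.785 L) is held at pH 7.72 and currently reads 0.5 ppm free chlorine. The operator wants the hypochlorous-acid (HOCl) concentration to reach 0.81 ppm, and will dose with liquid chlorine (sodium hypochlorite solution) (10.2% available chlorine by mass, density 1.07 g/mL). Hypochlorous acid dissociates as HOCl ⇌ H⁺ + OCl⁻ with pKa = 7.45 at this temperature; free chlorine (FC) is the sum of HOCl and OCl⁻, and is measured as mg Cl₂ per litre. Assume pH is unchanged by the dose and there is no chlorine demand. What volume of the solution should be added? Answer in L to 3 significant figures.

(a) Volume: 1660 m³ = 1,660,000 L.
(a) Mass of solution: 25.5 L × 1000 mL/L × 1.08 g/mL = 27,540 g.
(a) Available chlorine delivered: 27,540 g × 0.122 = 3360 g as Cl₂.
(a) Concentration rise: 3360 g / 1,660,000 L = 2.024 mg/L = 2.02 ppm.

(b) Volume: 43,400 US gal × 3.785 L/gal = 164,269 L.
(b) [OCl⁻]/[HOCl] = 10^(pH − pKa) = 10^(7.72 − 7.45) = 1.862; fraction as HOCl = 1/(1 + 1.862) = 0.3494.
(b) Free chlorine required for 0.81 ppm HOCl: 0.81 / 0.3494 = 2.318 ppm.
(b) FC to add: 2.318 − 0.5 = 1.818 mg/L as Cl₂.
(b) Cl₂ equivalent: 1.818 mg/L × 164,269 L = 298.7 g.
(b) Product at 10.2% available Cl: 298.7 / 0.102 = 2928 g.
(b) Volume: 2928 g ÷ 1.07 g/mL = 2737 mL.

(a) 2.02 ppm; (b) 2.74 L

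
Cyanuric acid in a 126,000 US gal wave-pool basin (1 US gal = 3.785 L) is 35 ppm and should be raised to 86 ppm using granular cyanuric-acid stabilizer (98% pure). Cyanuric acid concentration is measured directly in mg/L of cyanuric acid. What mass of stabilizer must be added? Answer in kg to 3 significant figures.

24.8 kg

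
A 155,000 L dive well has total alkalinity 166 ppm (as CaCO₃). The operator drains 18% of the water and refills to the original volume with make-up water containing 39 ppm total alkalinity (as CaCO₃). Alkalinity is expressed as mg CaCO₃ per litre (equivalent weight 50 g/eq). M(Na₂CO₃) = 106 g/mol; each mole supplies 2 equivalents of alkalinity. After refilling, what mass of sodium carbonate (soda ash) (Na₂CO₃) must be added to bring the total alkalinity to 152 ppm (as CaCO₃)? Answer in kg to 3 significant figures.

1.46 kg

After draining 18% and refilling: 166 × 0.82 + 39 × 0.18 = 143.14 ppm.
Deficit to target: 152 − 143.14 = 8.86 mg/L.
As CaCO₃: 8.86 mg/L × 155,000 L = 1373 g; ÷ 50 g/eq ÷ 2 = 13.73 mol Na₂CO₃.
Mass: 13.73 × 106 = 1456 g.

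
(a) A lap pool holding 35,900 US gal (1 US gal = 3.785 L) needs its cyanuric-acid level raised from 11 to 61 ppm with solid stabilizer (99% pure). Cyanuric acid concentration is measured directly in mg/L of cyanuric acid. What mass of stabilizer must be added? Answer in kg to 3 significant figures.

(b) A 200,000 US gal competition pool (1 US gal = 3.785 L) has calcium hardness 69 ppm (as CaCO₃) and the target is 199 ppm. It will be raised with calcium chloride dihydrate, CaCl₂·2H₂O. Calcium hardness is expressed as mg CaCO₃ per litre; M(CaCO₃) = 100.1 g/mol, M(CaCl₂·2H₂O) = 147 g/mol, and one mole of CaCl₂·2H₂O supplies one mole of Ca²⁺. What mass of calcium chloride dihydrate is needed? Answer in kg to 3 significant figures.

(a) 6.86 kg; (b) 145 kg

(a) Volume: 35,900 US gal × 3.785 L/gal = 135,882 L.
(a) CYA to add: (61 − 11) = 50 mg/L × 135,882 L = 6794 g cyanuric acid.
(a) At 99% purity: 6794 / 0.99 = 6863 g product.

(b) Volume: 200,000 US gal × 3.785 L/gal = 757,000 L.
(b) Hardness to add: (199 − 69) = 130 mg/L as CaCO₃ × 757,000 L = 98,410 g as CaCO₃.
(b) Moles of Ca²⁺ (1 mol Ca²⁺ ≡ 1 mol CaCO₃): 98,410 / 100.1 g/mol = 983.1 mol.
(b) Mass of CaCl₂·2H₂O: 983.1 × 147 = 144,500 g.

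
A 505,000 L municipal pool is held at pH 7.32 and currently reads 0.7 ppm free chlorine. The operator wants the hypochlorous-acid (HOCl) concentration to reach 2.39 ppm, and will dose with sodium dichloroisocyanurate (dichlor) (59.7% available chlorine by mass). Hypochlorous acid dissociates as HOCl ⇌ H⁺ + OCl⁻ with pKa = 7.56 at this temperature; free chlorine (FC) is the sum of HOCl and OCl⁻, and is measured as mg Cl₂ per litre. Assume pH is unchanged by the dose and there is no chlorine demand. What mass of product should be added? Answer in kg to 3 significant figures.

2.59 kg

[OCl⁻]/[HOCl] = 10^(pH − pKa) = 10^(7.32 − 7.56) = 0.5754; fraction as HOCl = 1/(1 + 0.5754) = 0.6347.
Free chlorine required for 2.39 ppm HOCl: 2.39 / 0.6347 = 3.765 ppm.
FC to add: 3.765 − 0.7 = 3.065 mg/L as Cl₂.
Cl₂ equivalent: 3.065 mg/L × 505,000 L = 1548 g.
Product at 59.7% available Cl: 1548 / 0.597 = 2593 g.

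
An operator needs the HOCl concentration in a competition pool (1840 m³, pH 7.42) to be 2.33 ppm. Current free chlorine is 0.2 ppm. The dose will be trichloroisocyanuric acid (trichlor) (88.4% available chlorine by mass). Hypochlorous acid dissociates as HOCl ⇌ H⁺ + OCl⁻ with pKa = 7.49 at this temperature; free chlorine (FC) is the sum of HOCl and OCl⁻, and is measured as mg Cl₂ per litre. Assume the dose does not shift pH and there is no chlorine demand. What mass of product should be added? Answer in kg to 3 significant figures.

8.56 kg

Volume: 1840 m³ = 1,840,000 L.
[OCl⁻]/[HOCl] = 10^(pH − pKa) = 10^(7.42 − 7.49) = 0.8511; fraction as HOCl = 1/(1 + 0.8511) = 0.5402.
Free chlorine required for 2.33 ppm HOCl: 2.33 / 0.5402 = 4.313 ppm.
FC to add: 4.313 − 0.2 = 4.113 mg/L as Cl₂.
Cl₂ equivalent: 4.113 mg/L × 1,840,000 L = 7568 g.
Product at 88.4% available Cl: 7568 / 0.884 = 8561 g.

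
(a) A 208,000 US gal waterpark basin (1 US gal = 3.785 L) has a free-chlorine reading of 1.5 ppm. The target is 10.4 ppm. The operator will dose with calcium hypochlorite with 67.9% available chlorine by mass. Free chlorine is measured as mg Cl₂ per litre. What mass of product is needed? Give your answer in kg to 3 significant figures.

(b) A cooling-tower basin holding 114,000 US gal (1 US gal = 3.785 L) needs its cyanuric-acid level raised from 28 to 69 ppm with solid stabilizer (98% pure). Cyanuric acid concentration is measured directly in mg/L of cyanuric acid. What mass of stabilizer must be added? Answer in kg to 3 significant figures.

(a) 10.3 kg; (b) 18.1 kg

(a) Volume: 208,000 US gal × 3.785 L/gal = 787,280 L.
(a) Chlorine deficit: 10.4 − 1.5 = 8.9 ppm = 8.9 mg/L as Cl₂.
(a) Cl₂ equivalent needed: 8.9 mg/L × 787,280 L = 7,007,000 mg = 7007 g.
(a) Product at 67.9% available chlorine: 7007 / 0.679 = 10,320 g.

(b) Volume: 114,000 US gal × 3.785 L/gal = 431,490 L.
(b) CYA to add: (69 − 28) = 41 mg/L × 431,490 L = 17,690 g cyanuric acid.
(b) At 98% purity: 17,690 / 0.98 = 18,050 g product.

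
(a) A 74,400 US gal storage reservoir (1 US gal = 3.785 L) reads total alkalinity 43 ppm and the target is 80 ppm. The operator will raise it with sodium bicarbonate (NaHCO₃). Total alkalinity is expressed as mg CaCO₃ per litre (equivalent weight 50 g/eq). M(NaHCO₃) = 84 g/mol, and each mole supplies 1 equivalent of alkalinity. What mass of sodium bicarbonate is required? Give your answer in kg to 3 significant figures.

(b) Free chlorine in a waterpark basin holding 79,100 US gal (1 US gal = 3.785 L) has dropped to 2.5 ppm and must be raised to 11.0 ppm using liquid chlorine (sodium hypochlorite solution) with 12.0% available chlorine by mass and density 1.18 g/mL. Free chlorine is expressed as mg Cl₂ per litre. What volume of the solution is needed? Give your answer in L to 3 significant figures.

(a) Volume: 74,400 US gal × 3.785 L/gal = 281,604 L.
(a) Alkalinity to add: (80 − 43) = 37 mg/L as CaCO₃ × 281,604 L = 10,420 g as CaCO₃.
(a) Equivalents: 10,420 g ÷ 50 g/eq = 208.4 eq.
(a) NaHCO₃ supplies 1 eq per mole → 208.4 mol.
(a) Mass: 208.4 mol × 84 g/mol = 17,500 g.

(b) Volume: 79,100 US gal × 3.785 L/gal = 299,394 L.
(b) Chlorine deficit: 11.0 − 2.5 = 8.5 ppm = 8.5 mg/L as Cl₂.
(b) Cl₂ equivalent needed: 8.5 mg/L × 299,394 L = 2,545,000 mg = 2545 g.
(b) Product at 12.0% available chlorine: 2545 / 0.12 = 21,210 g.
(b) Volume at density 1.18 g/mL: 21,210 g ÷ 1.18 g/mL = 17,970 mL.

(a) 17.5 kg; (b) 18.0 L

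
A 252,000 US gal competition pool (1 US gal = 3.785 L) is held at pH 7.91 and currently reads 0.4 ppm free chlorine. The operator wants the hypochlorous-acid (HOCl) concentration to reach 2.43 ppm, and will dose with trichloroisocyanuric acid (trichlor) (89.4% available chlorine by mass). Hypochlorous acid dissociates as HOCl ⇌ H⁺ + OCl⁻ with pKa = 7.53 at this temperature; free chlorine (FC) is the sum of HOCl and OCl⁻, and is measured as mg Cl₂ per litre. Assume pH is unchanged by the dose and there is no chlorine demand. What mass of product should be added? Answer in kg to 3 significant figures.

8.39 kg

Volume: 252,000 US gal × 3.785 L/gal = 953,820 L.
[OCl⁻]/[HOCl] = 10^(pH − pKa) = 10^(7.91 − 7.53) = 2.399; fraction as HOCl = 1/(1 + 2.399) = 0.2942.
Free chlorine required for 2.43 ppm HOCl: 2.43 / 0.2942 = 8.259 ppm.
FC to add: 8.259 − 0.4 = 7.859 mg/L as Cl₂.
Cl₂ equivalent: 7.859 mg/L × 953,820 L = 7496 g.
Product at 89.4% available Cl: 7496 / 0.894 = 8385 g.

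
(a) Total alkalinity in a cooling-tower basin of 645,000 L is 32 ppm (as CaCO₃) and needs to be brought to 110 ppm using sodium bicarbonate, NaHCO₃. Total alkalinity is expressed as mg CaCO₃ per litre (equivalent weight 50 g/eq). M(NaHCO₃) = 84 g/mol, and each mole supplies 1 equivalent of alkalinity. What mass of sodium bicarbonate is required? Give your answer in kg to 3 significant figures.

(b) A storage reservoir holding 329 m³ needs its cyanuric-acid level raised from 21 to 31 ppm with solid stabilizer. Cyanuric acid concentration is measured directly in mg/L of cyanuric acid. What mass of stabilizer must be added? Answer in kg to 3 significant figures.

(a) 84.5 kg; (b) 3.29 kg

(a) Alkalinity to add: (110 − 32) = 78 mg/L as CaCO₃ × 645,000 L = 50,310 g as CaCO₃.
(a) Equivalents: 50,310 g ÷ 50 g/eq = 1006 eq.
(a) NaHCO₃ supplies 1 eq per mole → 1006 mol.
(a) Mass: 1006 mol × 84 g/mol = 84,520 g.

(b) Volume: 329 m³ = 329,000 L.
(b) CYA to add: (31 − 21) = 10 mg/L × 329,000 L = 3290 g cyanuric acid.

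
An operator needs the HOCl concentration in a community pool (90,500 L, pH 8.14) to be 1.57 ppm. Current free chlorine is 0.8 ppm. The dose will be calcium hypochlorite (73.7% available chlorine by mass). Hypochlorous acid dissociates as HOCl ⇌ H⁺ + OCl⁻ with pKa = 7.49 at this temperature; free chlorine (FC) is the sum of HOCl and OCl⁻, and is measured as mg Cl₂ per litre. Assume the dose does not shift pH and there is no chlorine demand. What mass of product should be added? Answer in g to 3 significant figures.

956 g

[OCl⁻]/[HOCl] = 10^(pH − pKa) = 10^(8.14 − 7.49) = 4.467; fraction as HOCl = 1/(1 + 4.467) = 0.1829.
Free chlorine required for 1.57 ppm HOCl: 1.57 / 0.1829 = 8.583 ppm.
FC to add: 8.583 − 0.8 = 7.783 mg/L as Cl₂.
Cl₂ equivalent: 7.783 mg/L × 90,500 L = 704.4 g.
Product at 73.7% available Cl: 704.4 / 0.737 = 955.7 g.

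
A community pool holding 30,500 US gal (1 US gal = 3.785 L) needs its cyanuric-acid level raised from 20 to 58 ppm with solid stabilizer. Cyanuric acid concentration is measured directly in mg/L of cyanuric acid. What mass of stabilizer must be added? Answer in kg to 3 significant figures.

Volume: 30,500 US gal × 3.785 L/gal = 115,442 L.
CYA to add: (58 − 20) = 38 mg/L × 115,442 L = 4387 g cyanuric acid.

4.39 kg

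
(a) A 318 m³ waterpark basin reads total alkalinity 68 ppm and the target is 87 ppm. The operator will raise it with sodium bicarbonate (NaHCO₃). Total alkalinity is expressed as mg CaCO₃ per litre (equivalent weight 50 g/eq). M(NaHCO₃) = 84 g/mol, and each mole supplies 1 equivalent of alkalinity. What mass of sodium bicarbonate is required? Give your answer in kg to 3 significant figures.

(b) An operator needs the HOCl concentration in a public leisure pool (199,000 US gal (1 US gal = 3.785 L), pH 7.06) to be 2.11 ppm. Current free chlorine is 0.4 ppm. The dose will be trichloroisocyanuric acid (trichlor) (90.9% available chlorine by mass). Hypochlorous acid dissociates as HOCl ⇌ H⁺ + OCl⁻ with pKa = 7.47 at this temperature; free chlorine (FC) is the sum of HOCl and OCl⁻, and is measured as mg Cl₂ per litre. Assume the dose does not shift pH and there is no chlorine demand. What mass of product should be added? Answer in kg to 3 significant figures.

(a) Volume: 318 m³ = 318,000 L.
(a) Alkalinity to add: (87 − 68) = 19 mg/L as CaCO₃ × 318,000 L = 6042 g as CaCO₃.
(a) Equivalents: 6042 g ÷ 50 g/eq = 120.8 eq.
(a) NaHCO₃ supplies 1 eq per mole → 120.8 mol.
(a) Mass: 120.8 mol × 84 g/mol = 10,150 g.

(b) Volume: 199,000 US gal × 3.785 L/gal = 753,215 L.
(b) [OCl⁻]/[HOCl] = 10^(pH − pKa) = 10^(7.06 − 7.47) = 0.389; fraction as HOCl = 1/(1 + 0.389) = 0.7199.
(b) Free chlorine required for 2.11 ppm HOCl: 2.11 / 0.7199 = 2.931 ppm.
(b) FC to add: 2.931 − 0.4 = 2.531 mg/L as Cl₂.
(b) Cl₂ equivalent: 2.531 mg/L × 753,215 L = 1906 g.
(b) Product at 90.9% available Cl: 1906 / 0.909 = 2097 g.

(a) 10.2 kg; (b) 2.10 kg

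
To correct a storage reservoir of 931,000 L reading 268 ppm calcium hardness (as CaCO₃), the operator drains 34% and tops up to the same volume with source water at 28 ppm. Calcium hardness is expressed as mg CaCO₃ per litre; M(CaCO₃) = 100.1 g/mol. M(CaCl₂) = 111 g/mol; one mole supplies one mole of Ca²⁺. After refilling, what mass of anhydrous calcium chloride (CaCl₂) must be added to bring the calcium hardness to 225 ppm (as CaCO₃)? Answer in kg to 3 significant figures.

After draining 34% and refilling: 268 × 0.66 + 28 × 0.34 = 186.4 ppm.
Deficit to target: 225 − 186.4 = 38.6 mg/L.
As CaCO₃: 38.6 mg/L × 931,000 L = 35,940 g; ÷ 100.1 = 359 mol Ca²⁺.
Mass: 359 × 111 = 39,850 g.

39.8 kg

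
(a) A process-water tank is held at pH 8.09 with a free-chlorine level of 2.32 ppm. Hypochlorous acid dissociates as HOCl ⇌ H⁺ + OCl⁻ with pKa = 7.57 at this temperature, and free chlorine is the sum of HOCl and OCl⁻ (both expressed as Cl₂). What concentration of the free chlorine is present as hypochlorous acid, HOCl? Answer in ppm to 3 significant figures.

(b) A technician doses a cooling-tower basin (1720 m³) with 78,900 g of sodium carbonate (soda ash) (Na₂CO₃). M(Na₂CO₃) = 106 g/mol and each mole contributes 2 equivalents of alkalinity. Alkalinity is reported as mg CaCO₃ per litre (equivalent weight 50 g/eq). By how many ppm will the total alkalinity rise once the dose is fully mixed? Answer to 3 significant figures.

(a) 0.538 ppm; (b) 43.3 ppm

(a) [OCl⁻]/[HOCl] = 10^(pH − pKa) = 10^(8.09 − 7.57) = 10^0.52 = 3.311.
(a) Fraction as HOCl = 1 / (1 + 3.311) = 0.2319.
(a) HOCl = 0.2319 × 2.32 ppm = 0.5381 ppm.

(b) Volume: 1720 m³ = 1,720,000 L.
(b) Moles of Na₂CO₃: 78,900 g ÷ 106 g/mol = 744.3 mol → 1489 eq of alkalinity.
(b) As CaCO₃: 1489 eq × 50 g/eq = 74,430 g.
(b) Rise: 74,430 g / 1,720,000 L × 1000 = 43.28 mg/L.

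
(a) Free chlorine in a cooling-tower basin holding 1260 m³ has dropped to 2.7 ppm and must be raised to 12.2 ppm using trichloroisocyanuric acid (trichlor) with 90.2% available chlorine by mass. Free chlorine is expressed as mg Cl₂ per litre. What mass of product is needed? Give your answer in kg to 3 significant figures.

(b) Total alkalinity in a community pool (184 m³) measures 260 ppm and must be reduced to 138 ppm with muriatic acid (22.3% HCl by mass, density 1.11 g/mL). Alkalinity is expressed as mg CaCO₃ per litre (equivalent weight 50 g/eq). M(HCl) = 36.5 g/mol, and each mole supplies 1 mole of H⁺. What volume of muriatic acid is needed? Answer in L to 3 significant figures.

(a) Volume: 1260 m³ = 1,260,000 L.
(a) Chlorine deficit: 12.2 − 2.7 = 9.5 ppm = 9.5 mg/L as Cl₂.
(a) Cl₂ equivalent needed: 9.5 mg/L × 1,260,000 L = 11,970,000 mg = 11,970 g.
(a) Product at 90.2% available chlorine: 11,970 / 0.902 = 13,270 g.

(b) Volume: 184 m³ = 184,000 L.
(b) Alkalinity to neutralize: (260 − 138) = 122 mg/L as CaCO₃ × 184,000 L = 22,450 g as CaCO₃.
(b) Equivalents of H⁺ required: 22,450 ÷ 50 g/eq = 449 eq = 449 mol HCl.
(b) Mass of HCl: 449 × 36.5 = 16,390 g.
(b) Mass of 22.3% solution: 16,390 / 0.223 = 73,480 g.
(b) Volume: 73,480 g ÷ 1.11 g/mL = 66,200 mL.

(a) 13.3 kg; (b) 66.2 L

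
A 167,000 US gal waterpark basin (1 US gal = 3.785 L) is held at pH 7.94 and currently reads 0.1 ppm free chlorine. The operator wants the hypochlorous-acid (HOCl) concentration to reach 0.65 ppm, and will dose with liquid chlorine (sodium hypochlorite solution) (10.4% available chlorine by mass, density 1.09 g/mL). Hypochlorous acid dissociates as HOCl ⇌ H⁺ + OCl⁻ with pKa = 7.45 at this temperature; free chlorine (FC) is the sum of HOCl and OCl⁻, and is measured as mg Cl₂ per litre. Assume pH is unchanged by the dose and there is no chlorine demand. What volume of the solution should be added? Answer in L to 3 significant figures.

Volume: 167,000 US gal × 3.785 L/gal = 632,095 L.
[OCl⁻]/[HOCl] = 10^(pH − pKa) = 10^(7.94 − 7.45) = 3.09; fraction as HOCl = 1/(1 + 3.09) = 0.2445.
Free chlorine required for 0.65 ppm HOCl: 0.65 / 0.2445 = 2.659 ppm.
FC to add: 2.659 − 0.1 = 2.559 mg/L as Cl₂.
Cl₂ equivalent: 2.559 mg/L × 632,095 L = 1617 g.
Product at 10.4% available Cl: 1617 / 0.104 = 15,550 g.
Volume: 15,550 g ÷ 1.09 g/mL = 14,270 mL.

14.3 L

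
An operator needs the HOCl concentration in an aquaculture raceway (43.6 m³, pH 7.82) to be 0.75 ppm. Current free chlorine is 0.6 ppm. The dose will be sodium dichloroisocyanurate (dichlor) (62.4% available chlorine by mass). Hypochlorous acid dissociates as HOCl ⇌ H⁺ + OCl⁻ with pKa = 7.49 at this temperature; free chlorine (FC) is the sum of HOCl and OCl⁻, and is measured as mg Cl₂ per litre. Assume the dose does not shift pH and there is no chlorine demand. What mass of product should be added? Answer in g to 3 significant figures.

Volume: 43.6 m³ = 43,600 L.
[OCl⁻]/[HOCl] = 10^(pH − pKa) = 10^(7.82 − 7.49) = 2.138; fraction as HOCl = 1/(1 + 2.138) = 0.3187.
Free chlorine required for 0.75 ppm HOCl: 0.75 / 0.3187 = 2.353 ppm.
FC to add: 2.353 − 0.6 = 1.753 mg/L as Cl₂.
Cl₂ equivalent: 1.753 mg/L × 43,600 L = 76.45 g.
Product at 62.4% available Cl: 76.45 / 0.624 = 122.5 g.

123 g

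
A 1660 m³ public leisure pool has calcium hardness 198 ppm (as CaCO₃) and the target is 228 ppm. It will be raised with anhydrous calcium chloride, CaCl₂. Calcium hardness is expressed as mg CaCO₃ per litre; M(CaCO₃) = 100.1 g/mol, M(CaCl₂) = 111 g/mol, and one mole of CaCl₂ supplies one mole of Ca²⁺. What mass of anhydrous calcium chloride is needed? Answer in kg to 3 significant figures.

Volume: 1660 m³ = 1,660,000 L.
Hardness to add: (228 − 198) = 30 mg/L as CaCO₃ × 1,660,000 L = 49,800 g as CaCO₃.
Moles of Ca²⁺ (1 mol Ca²⁺ ≡ 1 mol CaCO₃): 49,800 / 100.1 g/mol = 497.5 mol.
Mass of CaCl₂: 497.5 × 111 = 55,220 g.

55.2 kg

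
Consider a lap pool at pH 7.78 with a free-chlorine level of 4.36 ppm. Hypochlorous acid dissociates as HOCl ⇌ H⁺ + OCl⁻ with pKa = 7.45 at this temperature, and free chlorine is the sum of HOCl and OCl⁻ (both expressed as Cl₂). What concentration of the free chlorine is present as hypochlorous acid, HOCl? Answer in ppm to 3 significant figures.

1.39 ppm

[OCl⁻]/[HOCl] = 10^(pH − pKa) = 10^(7.78 − 7.45) = 10^0.33 = 2.138.
Fraction as HOCl = 1 / (1 + 2.138) = 0.3187.
HOCl = 0.3187 × 4.36 ppm = 1.389 ppm.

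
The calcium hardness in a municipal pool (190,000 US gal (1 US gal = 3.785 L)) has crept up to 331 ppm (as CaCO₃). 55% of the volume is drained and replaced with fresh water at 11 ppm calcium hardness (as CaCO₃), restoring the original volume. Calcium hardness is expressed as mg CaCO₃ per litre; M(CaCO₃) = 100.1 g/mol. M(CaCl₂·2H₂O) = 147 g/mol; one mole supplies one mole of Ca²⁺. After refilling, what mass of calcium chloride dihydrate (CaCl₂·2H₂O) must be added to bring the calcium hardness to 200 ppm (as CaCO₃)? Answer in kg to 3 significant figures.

47.5 kg

Volume: 190,000 US gal × 3.785 L/gal = 719,150 L.
After draining 55% and refilling: 331 × 0.45 + 11 × 0.55 = 155 ppm.
Deficit to target: 200 − 155 = 45 mg/L.
As CaCO₃: 45 mg/L × 719,150 L = 32,360 g; ÷ 100.1 = 323.3 mol Ca²⁺.
Mass: 323.3 × 147 = 47,520 g.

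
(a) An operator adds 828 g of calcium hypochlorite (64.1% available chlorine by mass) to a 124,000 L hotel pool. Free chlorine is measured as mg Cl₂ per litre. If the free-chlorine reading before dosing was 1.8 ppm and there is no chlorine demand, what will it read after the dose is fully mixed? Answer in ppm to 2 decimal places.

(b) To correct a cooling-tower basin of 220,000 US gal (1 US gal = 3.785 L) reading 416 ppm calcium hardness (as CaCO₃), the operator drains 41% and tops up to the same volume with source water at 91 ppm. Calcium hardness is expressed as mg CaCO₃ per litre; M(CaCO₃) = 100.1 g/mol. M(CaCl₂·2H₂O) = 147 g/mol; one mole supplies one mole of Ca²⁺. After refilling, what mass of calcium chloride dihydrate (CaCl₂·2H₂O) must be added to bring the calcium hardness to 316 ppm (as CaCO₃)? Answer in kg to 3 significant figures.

(a) 6.08 ppm; (b) 40.7 kg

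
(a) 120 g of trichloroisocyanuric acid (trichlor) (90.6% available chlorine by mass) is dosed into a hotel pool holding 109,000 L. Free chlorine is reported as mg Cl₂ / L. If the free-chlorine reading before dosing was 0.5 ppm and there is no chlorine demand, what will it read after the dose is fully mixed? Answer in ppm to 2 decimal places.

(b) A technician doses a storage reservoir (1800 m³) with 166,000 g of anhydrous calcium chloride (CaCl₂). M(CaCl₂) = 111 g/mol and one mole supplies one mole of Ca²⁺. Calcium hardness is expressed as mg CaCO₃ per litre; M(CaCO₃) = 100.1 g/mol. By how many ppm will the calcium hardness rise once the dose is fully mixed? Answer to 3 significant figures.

(a) 1.50 ppm; (b) 83.2 ppm

(a) Available chlorine delivered: 120 g × 0.906 = 108.7 g as Cl₂.
(a) Concentration rise: 108.7 g / 109,000 L = 0.9974 mg/L = 1.00 ppm.
(a) Final FC: 0.5 + 1.00 = 1.50 ppm.

(b) Volume: 1800 m³ = 1,800,000 L.
(b) Moles of Ca²⁺: 166,000 g ÷ 111 g/mol = 1495 mol.
(b) As CaCO₃: 1495 mol × 100.1 g/mol = 149,700 g.
(b) Rise: 149,700 g / 1,800,000 L × 1000 = 83.17 mg/L.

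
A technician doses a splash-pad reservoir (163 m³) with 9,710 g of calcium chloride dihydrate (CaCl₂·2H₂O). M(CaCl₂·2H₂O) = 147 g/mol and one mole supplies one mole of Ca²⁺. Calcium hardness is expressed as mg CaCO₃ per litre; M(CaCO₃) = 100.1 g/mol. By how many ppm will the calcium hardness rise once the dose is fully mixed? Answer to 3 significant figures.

40.6 ppm

Volume: 163 m³ = 163,000 L.
Moles of Ca²⁺: 9,710 g ÷ 147 g/mol = 66.05 mol.
As CaCO₃: 66.05 mol × 100.1 g/mol = 6612 g.
Rise: 6612 g / 163,000 L × 1000 = 40.56 mg/L.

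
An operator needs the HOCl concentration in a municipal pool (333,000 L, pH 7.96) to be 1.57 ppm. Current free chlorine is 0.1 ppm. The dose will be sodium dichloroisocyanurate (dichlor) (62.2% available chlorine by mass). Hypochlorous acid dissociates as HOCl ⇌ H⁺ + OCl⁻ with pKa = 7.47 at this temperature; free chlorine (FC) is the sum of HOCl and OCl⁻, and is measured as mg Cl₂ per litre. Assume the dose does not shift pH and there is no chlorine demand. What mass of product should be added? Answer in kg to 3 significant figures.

3.38 kg

[OCl⁻]/[HOCl] = 10^(pH − pKa) = 10^(7.96 − 7.47) = 3.09; fraction as HOCl = 1/(1 + 3.09) = 0.2445.
Free chlorine required for 1.57 ppm HOCl: 1.57 / 0.2445 = 6.422 ppm.
FC to add: 6.422 − 0.1 = 6.322 mg/L as Cl₂.
Cl₂ equivalent: 6.322 mg/L × 333,000 L = 2105 g.
Product at 62.2% available Cl: 2105 / 0.622 = 3384 g.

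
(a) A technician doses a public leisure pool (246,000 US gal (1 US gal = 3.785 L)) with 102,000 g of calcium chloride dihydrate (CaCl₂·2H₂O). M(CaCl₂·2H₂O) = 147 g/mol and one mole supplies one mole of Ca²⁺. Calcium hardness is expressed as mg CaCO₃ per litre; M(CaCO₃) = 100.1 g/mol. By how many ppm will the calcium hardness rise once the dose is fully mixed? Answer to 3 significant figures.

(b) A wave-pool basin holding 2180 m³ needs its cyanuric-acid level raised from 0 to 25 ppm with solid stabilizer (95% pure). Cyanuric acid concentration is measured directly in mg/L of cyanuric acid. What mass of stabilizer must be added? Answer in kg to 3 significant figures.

(a) 74.6 ppm; (b) 57.4 kg

(a) Volume: 246,000 US gal × 3.785 L/gal = 931,110 L.
(a) Moles of Ca²⁺: 102,000 g ÷ 147 g/mol = 693.9 mol.
(a) As CaCO₃: 693.9 mol × 100.1 g/mol = 69,460 g.
(a) Rise: 69,460 g / 931,110 L × 1000 = 74.6 mg/L.

(b) Volume: 2180 m³ = 2,180,000 L.
(b) CYA to add: (25 − 0) = 25 mg/L × 2,180,000 L = 54,500 g cyanuric acid.
(b) At 95% purity: 54,500 / 0.95 = 57,370 g product.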